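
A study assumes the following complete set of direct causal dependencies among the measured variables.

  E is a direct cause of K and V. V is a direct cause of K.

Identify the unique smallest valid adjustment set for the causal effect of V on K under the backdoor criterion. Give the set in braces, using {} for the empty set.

Variables eligible for adjustment (non-descendants of V, excluding V and K): {E}.
Backdoor paths from V to K:
  P1: V <- E -> K
The empty set is not sufficient: P1 (V <- E -> K) has no collider blocking it and no conditioned non-collider, so it is open.
Try {E}:
  P1: blocked at fork node E ∈ conditioning set.
{E} contains no descendant of V and blocks every backdoor path.
{E} is the unique smallest valid adjustment set.

{E}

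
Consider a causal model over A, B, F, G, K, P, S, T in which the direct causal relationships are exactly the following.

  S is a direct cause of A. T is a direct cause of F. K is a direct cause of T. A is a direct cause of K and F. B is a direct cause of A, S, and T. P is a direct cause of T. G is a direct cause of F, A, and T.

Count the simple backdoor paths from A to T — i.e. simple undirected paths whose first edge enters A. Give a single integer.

A backdoor path from A to T is any simple undirected path whose first edge points into A (i.e. leaves A via a parent).
Parents of A: {B, G, S}.
Enumerating:
  P1: A <- B -> T
  P2: A <- S <- B -> T
  P3: A <- G -> T
  P4: A <- G -> F <- T
That exhausts the simple backdoor paths. Count: 4.

4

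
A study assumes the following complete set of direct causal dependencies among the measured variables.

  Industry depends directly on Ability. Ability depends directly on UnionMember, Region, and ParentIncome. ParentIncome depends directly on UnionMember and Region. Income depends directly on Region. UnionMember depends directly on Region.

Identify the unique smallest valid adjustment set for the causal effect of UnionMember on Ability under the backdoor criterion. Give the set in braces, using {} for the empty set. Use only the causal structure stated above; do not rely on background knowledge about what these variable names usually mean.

Variables eligible for adjustment (non-descendants of UnionMember, excluding UnionMember and Ability): {Income, Region}.
Backdoor paths from UnionMember to Ability:
  P1: UnionMember <- Region -> ParentIncome -> Ability
  P2: UnionMember <- Region -> Ability
The empty set is not sufficient: P1 (UnionMember <- Region -> ParentIncome -> Ability) has no collider blocking it and no conditioned non-collider, so it is open.
Try {Region}:
  P1: blocked at fork node Region ∈ conditioning set.
  P2: blocked at fork node Region ∈ conditioning set.
{Region} contains no descendant of UnionMember and blocks every backdoor path.
No other singleton works — e.g. {Income} leaves P1 open — so {Region} is the unique smallest valid adjustment set.

{Region}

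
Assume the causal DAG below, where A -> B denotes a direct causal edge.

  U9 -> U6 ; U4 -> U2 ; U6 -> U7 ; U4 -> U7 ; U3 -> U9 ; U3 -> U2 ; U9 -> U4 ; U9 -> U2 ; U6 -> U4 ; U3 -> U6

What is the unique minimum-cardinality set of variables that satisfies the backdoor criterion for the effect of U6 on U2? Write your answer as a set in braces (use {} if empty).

Variables eligible for adjustment (non-descendants of U6, excluding U6 and U2): {U3, U9}.
Backdoor paths from U6 to U2:
  P1: U6 <- U3 -> U9 -> U4 -> U2
  P2: U6 <- U3 -> U9 -> U2
  P3: U6 <- U3 -> U2
  P4: U6 <- U9 <- U3 -> U2
  P5: U6 <- U9 -> U4 -> U2
  P6: U6 <- U9 -> U2
The empty set is not sufficient: P1 (U6 <- U3 -> U9 -> U4 -> U2) has no collider blocking it and no conditioned non-collider, so it is open.
Try {U3, U9}:
  P1: blocked at fork node U3 ∈ conditioning set.
  P2: blocked at fork node U3 ∈ conditioning set.
  P3: blocked at fork node U3 ∈ conditioning set.
  P4: blocked at chain node U9 ∈ conditioning set.
  P5: blocked at fork node U9 ∈ conditioning set.
  P6: blocked at fork node U9 ∈ conditioning set.
{U3, U9} contains no descendant of U6 and blocks every backdoor path.
Every element of {U3, U9} is needed (dropping U3 leaves P3 open; dropping U9 leaves P5 open), so no proper subset is valid.
Among all size-2 subsets of the eligible variables, only {U3, U9} blocks every backdoor path, so it is the unique smallest valid adjustment set.

{U3, U9}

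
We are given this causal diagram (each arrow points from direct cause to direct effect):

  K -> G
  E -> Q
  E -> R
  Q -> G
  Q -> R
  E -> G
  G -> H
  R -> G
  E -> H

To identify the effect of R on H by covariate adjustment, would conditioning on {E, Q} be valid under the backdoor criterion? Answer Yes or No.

Yes

Backdoor paths from R to H (paths whose first edge points into R):
  P1: R <- E -> Q -> G -> H
  P2: R <- E -> G -> H
  P3: R <- E -> H
  P4: R <- Q <- E -> G -> H
  P5: R <- Q <- E -> H
  P6: R <- Q -> G <- E -> H
  P7: R <- Q -> G -> H
Condition 1 (no descendant of R in the set): holds — descendants of R are {G, H}; none are in {E, Q}.
Condition 2 (every backdoor path blocked by {E, Q}):
  P1: blocked at fork node E ∈ conditioning set.
  P2: blocked at fork node E ∈ conditioning set.
  P3: blocked at fork node E ∈ conditioning set.
  P4: blocked at chain node Q ∈ conditioning set.
  P5: blocked at chain node Q ∈ conditioning set.
  P6: blocked at fork node Q ∈ conditioning set.
  P7: blocked at fork node Q ∈ conditioning set.
{E, Q} satisfies the backdoor criterion.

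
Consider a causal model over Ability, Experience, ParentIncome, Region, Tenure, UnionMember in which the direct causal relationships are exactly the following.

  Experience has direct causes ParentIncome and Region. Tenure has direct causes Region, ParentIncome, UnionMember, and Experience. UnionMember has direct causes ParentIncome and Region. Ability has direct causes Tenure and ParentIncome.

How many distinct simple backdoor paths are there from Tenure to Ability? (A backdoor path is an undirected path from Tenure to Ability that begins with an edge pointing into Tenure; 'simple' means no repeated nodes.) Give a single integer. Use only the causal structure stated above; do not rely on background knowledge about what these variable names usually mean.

A backdoor path from Tenure to Ability is any simple undirected path whose first edge points into Tenure (i.e. leaves Tenure via a parent).
Parents of Tenure: {Experience, ParentIncome, Region, UnionMember}.
Enumerating:
  P1: Tenure <- ParentIncome -> Ability
  P2: Tenure <- Region -> UnionMember <- ParentIncome -> Ability
  P3: Tenure <- Region -> Experience <- ParentIncome -> Ability
  P4: Tenure <- UnionMember <- ParentIncome -> Ability
  P5: Tenure <- UnionMember <- Region -> Experience <- ParentIncome -> Ability
  P6: Tenure <- Experience <- ParentIncome -> Ability
  P7: Tenure <- Experience <- Region -> UnionMember <- ParentIncome -> Ability
That exhausts the simple backdoor paths. Count: 7.

7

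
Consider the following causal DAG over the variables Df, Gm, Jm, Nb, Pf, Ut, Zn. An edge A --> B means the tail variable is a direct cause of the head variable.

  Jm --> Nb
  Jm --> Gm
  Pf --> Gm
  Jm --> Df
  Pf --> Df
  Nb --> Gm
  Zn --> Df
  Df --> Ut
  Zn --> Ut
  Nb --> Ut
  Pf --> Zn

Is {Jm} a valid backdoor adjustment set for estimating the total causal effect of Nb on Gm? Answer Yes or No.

Yes

Backdoor paths from Nb to Gm (paths whose first edge points into Nb):
  P1: Nb <- Jm -> Gm
  P2: Nb <- Jm -> Df <- Pf -> Gm
  P3: Nb <- Jm -> Df <- Zn <- Pf -> Gm
  P4: Nb <- Jm -> Df -> Ut <- Zn <- Pf -> Gm
Condition 1 (no descendant of Nb in the set): holds — descendants of Nb are {Gm, Ut}; none are in {Jm}.
Condition 2 (every backdoor path blocked by {Jm}):
  P1: blocked at fork node Jm ∈ conditioning set.
  P2: blocked at fork node Jm ∈ conditioning set.
  P3: blocked at fork node Jm ∈ conditioning set.
  P4: blocked at fork node Jm ∈ conditioning set.
{Jm} satisfies the backdoor criterion.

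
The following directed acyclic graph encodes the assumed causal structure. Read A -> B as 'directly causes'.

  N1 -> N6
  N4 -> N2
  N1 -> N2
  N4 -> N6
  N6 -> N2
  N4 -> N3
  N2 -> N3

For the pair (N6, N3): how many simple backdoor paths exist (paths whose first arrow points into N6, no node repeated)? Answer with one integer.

4

A backdoor path from N6 to N3 is any simple undirected path whose first edge points into N6 (i.e. leaves N6 via a parent).
Parents of N6: {N1, N4}.
Enumerating:
  P1: N6 <- N1 -> N2 <- N4 -> N3
  P2: N6 <- N1 -> N2 -> N3
  P3: N6 <- N4 -> N2 -> N3
  P4: N6 <- N4 -> N3
That exhausts the simple backdoor paths. Count: 4.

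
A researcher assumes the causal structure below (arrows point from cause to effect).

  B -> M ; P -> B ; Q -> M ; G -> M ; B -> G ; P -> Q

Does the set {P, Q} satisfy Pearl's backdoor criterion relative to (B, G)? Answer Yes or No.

Backdoor paths from B to G (paths whose first edge points into B):
  P1: B <- P -> Q -> M <- G
Condition 1 (no descendant of B in the set): holds — descendants of B are {G, M}; none are in {P, Q}.
Condition 2 (every backdoor path blocked by {P, Q}):
  P1: blocked at fork node P ∈ conditioning set.
{P, Q} satisfies the backdoor criterion.

Yes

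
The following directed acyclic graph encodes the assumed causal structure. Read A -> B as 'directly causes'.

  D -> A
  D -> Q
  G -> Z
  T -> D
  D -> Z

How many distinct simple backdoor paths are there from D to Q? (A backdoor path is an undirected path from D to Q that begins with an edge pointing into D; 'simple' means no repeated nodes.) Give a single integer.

0

A backdoor path from D to Q is any simple undirected path whose first edge points into D (i.e. leaves D via a parent).
Parents of D: {T}.
No simple path from any parent of D reaches Q without revisiting D, so there are no backdoor paths.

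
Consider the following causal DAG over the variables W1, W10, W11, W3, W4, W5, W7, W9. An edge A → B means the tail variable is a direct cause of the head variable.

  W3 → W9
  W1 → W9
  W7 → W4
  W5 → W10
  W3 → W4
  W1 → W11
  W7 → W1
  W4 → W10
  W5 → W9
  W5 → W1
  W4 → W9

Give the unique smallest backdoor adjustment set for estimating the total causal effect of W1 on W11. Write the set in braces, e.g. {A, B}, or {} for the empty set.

{}

Variables eligible for adjustment (non-descendants of W1, excluding W1 and W11): {W10, W3, W4, W5, W7}.
Backdoor paths from W1 to W11:
  (none)
With no backdoor paths the empty set already satisfies the criterion, and it is trivially minimal.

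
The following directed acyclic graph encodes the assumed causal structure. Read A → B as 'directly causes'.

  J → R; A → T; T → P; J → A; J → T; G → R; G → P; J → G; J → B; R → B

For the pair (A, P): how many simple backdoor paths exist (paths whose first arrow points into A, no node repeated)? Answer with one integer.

A backdoor path from A to P is any simple undirected path whose first edge points into A (i.e. leaves A via a parent).
Parents of A: {J}.
Enumerating:
  P1: A <- J -> G -> P
  P2: A <- J -> T -> P
  P3: A <- J -> R <- G -> P
  P4: A <- J -> B <- R <- G -> P
That exhausts the simple backdoor paths. Count: 4.

4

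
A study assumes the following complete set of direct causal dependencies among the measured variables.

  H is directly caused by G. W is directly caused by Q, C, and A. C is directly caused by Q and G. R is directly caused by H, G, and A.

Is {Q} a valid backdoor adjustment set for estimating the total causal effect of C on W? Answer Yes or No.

Yes

Backdoor paths from C to W (paths whose first edge points into C):
  P1: C <- Q -> W
  P2: C <- G -> H -> R <- A -> W
  P3: C <- G -> R <- A -> W
Condition 1 (no descendant of C in the set): holds — descendants of C are {W}; none are in {Q}.
Condition 2 (every backdoor path blocked by {Q}):
  P1: blocked at fork node Q ∈ conditioning set.
  P2: blocked at collider R (neither it nor any descendant is in the conditioning set).
  P3: blocked at collider R (neither it nor any descendant is in the conditioning set).
{Q} satisfies the backdoor criterion.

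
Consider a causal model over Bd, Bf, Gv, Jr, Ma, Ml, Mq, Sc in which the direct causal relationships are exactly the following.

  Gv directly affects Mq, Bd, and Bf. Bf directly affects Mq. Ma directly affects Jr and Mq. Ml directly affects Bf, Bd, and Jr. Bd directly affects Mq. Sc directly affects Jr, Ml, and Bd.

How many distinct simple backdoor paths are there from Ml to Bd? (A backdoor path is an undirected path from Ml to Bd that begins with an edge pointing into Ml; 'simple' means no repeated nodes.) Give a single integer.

A backdoor path from Ml to Bd is any simple undirected path whose first edge points into Ml (i.e. leaves Ml via a parent).
Parents of Ml: {Sc}.
Enumerating:
  P1: Ml <- Sc -> Bd
  P2: Ml <- Sc -> Jr <- Ma -> Mq <- Gv -> Bd
  P3: Ml <- Sc -> Jr <- Ma -> Mq <- Bd
  P4: Ml <- Sc -> Jr <- Ma -> Mq <- Bf <- Gv -> Bd
That exhausts the simple backdoor paths. Count: 4.

4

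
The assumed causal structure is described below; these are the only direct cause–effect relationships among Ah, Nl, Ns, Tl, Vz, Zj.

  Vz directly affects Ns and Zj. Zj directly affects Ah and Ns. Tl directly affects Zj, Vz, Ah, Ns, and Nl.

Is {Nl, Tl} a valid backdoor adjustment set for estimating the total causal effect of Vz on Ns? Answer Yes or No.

Backdoor paths from Vz to Ns (paths whose first edge points into Vz):
  P1: Vz <- Tl -> Zj -> Ns
  P2: Vz <- Tl -> Ah <- Zj -> Ns
  P3: Vz <- Tl -> Ns
Condition 1 (no descendant of Vz in the set): holds — descendants of Vz are {Ah, Ns, Zj}; none are in {Nl, Tl}.
Condition 2 (every backdoor path blocked by {Nl, Tl}):
  P1: blocked at fork node Tl ∈ conditioning set.
  P2: blocked at fork node Tl ∈ conditioning set.
  P3: blocked at fork node Tl ∈ conditioning set.
{Nl, Tl} satisfies the backdoor criterion.

Yes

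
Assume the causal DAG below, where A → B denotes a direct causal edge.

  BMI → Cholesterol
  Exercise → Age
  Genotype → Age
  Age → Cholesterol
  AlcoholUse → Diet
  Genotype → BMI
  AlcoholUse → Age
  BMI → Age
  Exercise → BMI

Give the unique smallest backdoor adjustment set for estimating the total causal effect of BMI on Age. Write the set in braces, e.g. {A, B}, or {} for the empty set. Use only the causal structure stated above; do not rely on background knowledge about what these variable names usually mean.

Variables eligible for adjustment (non-descendants of BMI, excluding BMI and Age): {AlcoholUse, Diet, Exercise, Genotype}.
Backdoor paths from BMI to Age:
  P1: BMI <- Genotype -> Age
  P2: BMI <- Exercise -> Age
The empty set is not sufficient: P1 (BMI <- Genotype -> Age) has no collider blocking it and no conditioned non-collider, so it is open.
Try {Exercise, Genotype}:
  P1: blocked at fork node Genotype ∈ conditioning set.
  P2: blocked at fork node Exercise ∈ conditioning set.
{Exercise, Genotype} contains no descendant of BMI and blocks every backdoor path.
Every element of {Exercise, Genotype} is needed (dropping Exercise leaves P2 open; dropping Genotype leaves P1 open), so no proper subset is valid.
Among all size-2 subsets of the eligible variables, only {Exercise, Genotype} blocks every backdoor path, so it is the unique smallest valid adjustment set.

{Exercise, Genotype}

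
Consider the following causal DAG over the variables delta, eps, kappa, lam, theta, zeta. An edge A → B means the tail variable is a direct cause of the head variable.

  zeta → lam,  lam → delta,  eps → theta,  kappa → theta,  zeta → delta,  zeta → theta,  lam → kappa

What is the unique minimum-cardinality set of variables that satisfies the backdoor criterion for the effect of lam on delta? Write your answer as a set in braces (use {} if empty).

{zeta}

Variables eligible for adjustment (non-descendants of lam, excluding lam and delta): {eps, zeta}.
Backdoor paths from lam to delta:
  P1: lam <- zeta -> delta
The empty set is not sufficient: P1 (lam <- zeta -> delta) has no collider blocking it and no conditioned non-collider, so it is open.
Try {zeta}:
  P1: blocked at fork node zeta ∈ conditioning set.
{zeta} contains no descendant of lam and blocks every backdoor path.
No other singleton works — e.g. {eps} leaves P1 open — so {zeta} is the unique smallest valid adjustment set.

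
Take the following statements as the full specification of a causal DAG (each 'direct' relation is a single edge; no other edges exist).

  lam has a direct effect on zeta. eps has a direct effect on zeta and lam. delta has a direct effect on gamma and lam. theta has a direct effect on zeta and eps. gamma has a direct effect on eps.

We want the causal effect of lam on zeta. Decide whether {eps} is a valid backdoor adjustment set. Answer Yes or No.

No

Backdoor paths from lam to zeta (paths whose first edge points into lam):
  P1: lam <- delta -> gamma -> eps <- theta -> zeta
  P2: lam <- delta -> gamma -> eps -> zeta
  P3: lam <- eps <- theta -> zeta
  P4: lam <- eps -> zeta
Condition 1 (no descendant of lam in the set): holds — descendants of lam are {zeta}; none are in {eps}.
Condition 2 (every backdoor path blocked by {eps}):
  P1: open — collider(s) eps are conditioned on (or have a conditioned descendant) and no non-collider on the path is in the set.
  P2: blocked at chain node eps ∈ conditioning set.
  P3: blocked at chain node eps ∈ conditioning set.
  P4: blocked at fork node eps ∈ conditioning set.
{eps} does not satisfy the backdoor criterion.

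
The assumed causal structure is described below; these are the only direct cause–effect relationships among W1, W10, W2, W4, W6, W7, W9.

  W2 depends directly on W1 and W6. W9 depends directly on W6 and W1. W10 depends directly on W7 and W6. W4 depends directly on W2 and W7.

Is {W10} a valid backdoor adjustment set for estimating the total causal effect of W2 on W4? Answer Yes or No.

No

Backdoor paths from W2 to W4 (paths whose first edge points into W2):
  P1: W2 <- W1 -> W9 <- W6 -> W10 <- W7 -> W4
  P2: W2 <- W6 -> W10 <- W7 -> W4
Condition 1 (no descendant of W2 in the set): holds — descendants of W2 are {W4}; none are in {W10}.
Condition 2 (every backdoor path blocked by {W10}):
  P1: blocked at collider W9 (neither it nor any descendant is in the conditioning set).
  P2: open — collider(s) W10 are conditioned on (or have a conditioned descendant) and no non-collider on the path is in the set.
{W10} does not satisfy the backdoor criterion.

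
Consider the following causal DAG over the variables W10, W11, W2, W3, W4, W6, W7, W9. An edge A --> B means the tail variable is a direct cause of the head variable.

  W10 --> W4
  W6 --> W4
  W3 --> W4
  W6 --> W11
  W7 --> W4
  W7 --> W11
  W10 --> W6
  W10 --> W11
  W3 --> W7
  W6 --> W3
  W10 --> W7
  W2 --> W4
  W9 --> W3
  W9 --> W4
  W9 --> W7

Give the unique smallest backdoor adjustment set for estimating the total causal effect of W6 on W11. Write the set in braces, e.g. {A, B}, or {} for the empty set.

{W10}

Variables eligible for adjustment (non-descendants of W6, excluding W6 and W11): {W10, W2, W9}.
Backdoor paths from W6 to W11:
  P1: W6 <- W10 -> W7 -> W11
  P2: W6 <- W10 -> W11
  P3: W6 <- W10 -> W4 <- W9 -> W3 -> W7 -> W11
  P4: W6 <- W10 -> W4 <- W9 -> W7 -> W11
  P5: W6 <- W10 -> W4 <- W3 <- W9 -> W7 -> W11
  P6: W6 <- W10 -> W4 <- W3 -> W7 -> W11
  P7: W6 <- W10 -> W4 <- W7 -> W11
The empty set is not sufficient: P1 (W6 <- W10 -> W7 -> W11) has no collider blocking it and no conditioned non-collider, so it is open.
Try {W10}:
  P1: blocked at fork node W10 ∈ conditioning set.
  P2: blocked at fork node W10 ∈ conditioning set.
  P3: blocked at fork node W10 ∈ conditioning set.
  P4: blocked at fork node W10 ∈ conditioning set.
  P5: blocked at fork node W10 ∈ conditioning set.
  P6: blocked at fork node W10 ∈ conditioning set.
  P7: blocked at fork node W10 ∈ conditioning set.
{W10} contains no descendant of W6 and blocks every backdoor path.
No other singleton works — e.g. {W9} leaves P1 open — so {W10} is the unique smallest valid adjustment set.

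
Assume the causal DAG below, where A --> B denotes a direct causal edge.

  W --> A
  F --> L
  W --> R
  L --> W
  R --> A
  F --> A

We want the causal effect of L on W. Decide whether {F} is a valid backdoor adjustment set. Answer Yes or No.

Backdoor paths from L to W (paths whose first edge points into L):
  P1: L <- F -> A <- W
  P2: L <- F -> A <- R <- W
Condition 1 (no descendant of L in the set): holds — descendants of L are {A, R, W}; none are in {F}.
Condition 2 (every backdoor path blocked by {F}):
  P1: blocked at fork node F ∈ conditioning set.
  P2: blocked at fork node F ∈ conditioning set.
{F} satisfies the backdoor criterion.

Yes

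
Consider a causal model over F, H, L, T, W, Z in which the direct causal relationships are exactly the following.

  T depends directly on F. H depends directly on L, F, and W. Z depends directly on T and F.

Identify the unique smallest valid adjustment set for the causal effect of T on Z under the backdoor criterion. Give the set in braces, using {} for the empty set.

{F}

Variables eligible for adjustment (non-descendants of T, excluding T and Z): {F, H, L, W}.
Backdoor paths from T to Z:
  P1: T <- F -> Z
The empty set is not sufficient: P1 (T <- F -> Z) has no collider blocking it and no conditioned non-collider, so it is open.
Try {F}:
  P1: blocked at fork node F ∈ conditioning set.
{F} contains no descendant of T and blocks every backdoor path.
No other singleton works — e.g. {L} leaves P1 open — so {F} is the unique smallest valid adjustment set.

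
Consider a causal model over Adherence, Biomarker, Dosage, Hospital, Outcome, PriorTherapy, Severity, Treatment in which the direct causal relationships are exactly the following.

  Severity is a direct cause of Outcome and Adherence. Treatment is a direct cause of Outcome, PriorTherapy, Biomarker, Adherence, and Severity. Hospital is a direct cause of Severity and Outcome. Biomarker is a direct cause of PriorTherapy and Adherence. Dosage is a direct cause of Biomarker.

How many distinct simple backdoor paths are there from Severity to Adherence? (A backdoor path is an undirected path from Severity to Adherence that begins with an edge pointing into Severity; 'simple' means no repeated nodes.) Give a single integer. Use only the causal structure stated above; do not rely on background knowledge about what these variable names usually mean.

A backdoor path from Severity to Adherence is any simple undirected path whose first edge points into Severity (i.e. leaves Severity via a parent).
Parents of Severity: {Hospital, Treatment}.
Enumerating:
  P1: Severity <- Treatment -> Biomarker -> Adherence
  P2: Severity <- Treatment -> PriorTherapy <- Biomarker -> Adherence
  P3: Severity <- Treatment -> Adherence
  P4: Severity <- Hospital -> Outcome <- Treatment -> Biomarker -> Adherence
  P5: Severity <- Hospital -> Outcome <- Treatment -> PriorTherapy <- Biomarker -> Adherence
  P6: Severity <- Hospital -> Outcome <- Treatment -> Adherence
That exhausts the simple backdoor paths. Count: 6.

6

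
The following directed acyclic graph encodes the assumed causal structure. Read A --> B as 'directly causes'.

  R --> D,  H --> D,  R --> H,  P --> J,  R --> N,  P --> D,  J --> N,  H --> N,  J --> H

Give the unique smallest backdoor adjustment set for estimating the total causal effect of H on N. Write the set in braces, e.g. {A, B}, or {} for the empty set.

Variables eligible for adjustment (non-descendants of H, excluding H and N): {J, P, R}.
Backdoor paths from H to N:
  P1: H <- R -> N
  P2: H <- R -> D <- P -> J -> N
  P3: H <- J <- P -> D <- R -> N
  P4: H <- J -> N
The empty set is not sufficient: P1 (H <- R -> N) has no collider blocking it and no conditioned non-collider, so it is open.
Try {J, R}:
  P1: blocked at fork node R ∈ conditioning set.
  P2: blocked at fork node R ∈ conditioning set.
  P3: blocked at chain node J ∈ conditioning set.
  P4: blocked at fork node J ∈ conditioning set.
{J, R} contains no descendant of H and blocks every backdoor path.
Every element of {J, R} is needed (dropping J leaves P4 open; dropping R leaves P1 open), so no proper subset is valid.
Among all size-2 subsets of the eligible variables, only {J, R} blocks every backdoor path, so it is the unique smallest valid adjustment set.

{J, R}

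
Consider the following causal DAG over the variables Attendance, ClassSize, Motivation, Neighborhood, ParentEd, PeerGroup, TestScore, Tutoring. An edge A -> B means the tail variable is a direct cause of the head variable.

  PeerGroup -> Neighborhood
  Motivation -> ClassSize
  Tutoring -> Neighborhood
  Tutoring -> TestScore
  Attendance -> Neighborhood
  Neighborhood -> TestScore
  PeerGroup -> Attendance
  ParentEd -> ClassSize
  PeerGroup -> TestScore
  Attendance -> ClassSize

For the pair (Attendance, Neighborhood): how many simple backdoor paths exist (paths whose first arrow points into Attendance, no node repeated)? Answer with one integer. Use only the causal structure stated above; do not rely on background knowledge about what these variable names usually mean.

3

A backdoor path from Attendance to Neighborhood is any simple undirected path whose first edge points into Attendance (i.e. leaves Attendance via a parent).
Parents of Attendance: {PeerGroup}.
Enumerating:
  P1: Attendance <- PeerGroup -> Neighborhood
  P2: Attendance <- PeerGroup -> TestScore <- Tutoring -> Neighborhood
  P3: Attendance <- PeerGroup -> TestScore <- Neighborhood
That exhausts the simple backdoor paths. Count: 3.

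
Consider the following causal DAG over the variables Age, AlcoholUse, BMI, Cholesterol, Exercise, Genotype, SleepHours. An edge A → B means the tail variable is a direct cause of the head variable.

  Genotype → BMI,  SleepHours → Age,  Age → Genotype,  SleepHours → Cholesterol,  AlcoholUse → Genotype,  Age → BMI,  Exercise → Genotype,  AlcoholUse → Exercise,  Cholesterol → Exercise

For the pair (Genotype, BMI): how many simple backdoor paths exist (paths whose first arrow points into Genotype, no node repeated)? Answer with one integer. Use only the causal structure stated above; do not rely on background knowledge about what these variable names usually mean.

3

A backdoor path from Genotype to BMI is any simple undirected path whose first edge points into Genotype (i.e. leaves Genotype via a parent).
Parents of Genotype: {Age, AlcoholUse, Exercise}.
Enumerating:
  P1: Genotype <- AlcoholUse -> Exercise <- Cholesterol <- SleepHours -> Age -> BMI
  P2: Genotype <- Age -> BMI
  P3: Genotype <- Exercise <- Cholesterol <- SleepHours -> Age -> BMI
That exhausts the simple backdoor paths. Count: 3.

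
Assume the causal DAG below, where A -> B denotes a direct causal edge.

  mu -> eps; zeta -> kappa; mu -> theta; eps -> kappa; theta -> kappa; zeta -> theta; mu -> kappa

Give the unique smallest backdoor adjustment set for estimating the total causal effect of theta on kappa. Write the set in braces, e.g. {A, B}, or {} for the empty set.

{mu, zeta}

Variables eligible for adjustment (non-descendants of theta, excluding theta and kappa): {eps, mu, zeta}.
Backdoor paths from theta to kappa:
  P1: theta <- mu -> eps -> kappa
  P2: theta <- mu -> kappa
  P3: theta <- zeta -> kappa
The empty set is not sufficient: P1 (theta <- mu -> eps -> kappa) has no collider blocking it and no conditioned non-collider, so it is open.
Try {mu, zeta}:
  P1: blocked at fork node mu ∈ conditioning set.
  P2: blocked at fork node mu ∈ conditioning set.
  P3: blocked at fork node zeta ∈ conditioning set.
{mu, zeta} contains no descendant of theta and blocks every backdoor path.
Every element of {mu, zeta} is needed (dropping mu leaves P1 open; dropping zeta leaves P3 open), so no proper subset is valid.
Among all size-2 subsets of the eligible variables, only {mu, zeta} blocks every backdoor path, so it is the unique smallest valid adjustment set.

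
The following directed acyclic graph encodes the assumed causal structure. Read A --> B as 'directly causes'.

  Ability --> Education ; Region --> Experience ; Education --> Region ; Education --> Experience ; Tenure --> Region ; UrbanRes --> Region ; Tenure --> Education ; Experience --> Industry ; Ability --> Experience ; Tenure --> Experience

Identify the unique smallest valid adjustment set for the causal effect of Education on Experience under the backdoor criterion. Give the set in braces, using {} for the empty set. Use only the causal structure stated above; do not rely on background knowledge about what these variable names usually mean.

{Ability, Tenure}

Variables eligible for adjustment (non-descendants of Education, excluding Education and Experience): {Ability, Tenure, UrbanRes}.
Backdoor paths from Education to Experience:
  P1: Education <- Tenure -> Region -> Experience
  P2: Education <- Tenure -> Experience
  P3: Education <- Ability -> Experience
The empty set is not sufficient: P1 (Education <- Tenure -> Region -> Experience) has no collider blocking it and no conditioned non-collider, so it is open.
Try {Ability, Tenure}:
  P1: blocked at fork node Tenure ∈ conditioning set.
  P2: blocked at fork node Tenure ∈ conditioning set.
  P3: blocked at fork node Ability ∈ conditioning set.
{Ability, Tenure} contains no descendant of Education and blocks every backdoor path.
Every element of {Ability, Tenure} is needed (dropping Ability leaves P3 open; dropping Tenure leaves P1 open), so no proper subset is valid.
Among all size-2 subsets of the eligible variables, only {Ability, Tenure} blocks every backdoor path, so it is the unique smallest valid adjustment set.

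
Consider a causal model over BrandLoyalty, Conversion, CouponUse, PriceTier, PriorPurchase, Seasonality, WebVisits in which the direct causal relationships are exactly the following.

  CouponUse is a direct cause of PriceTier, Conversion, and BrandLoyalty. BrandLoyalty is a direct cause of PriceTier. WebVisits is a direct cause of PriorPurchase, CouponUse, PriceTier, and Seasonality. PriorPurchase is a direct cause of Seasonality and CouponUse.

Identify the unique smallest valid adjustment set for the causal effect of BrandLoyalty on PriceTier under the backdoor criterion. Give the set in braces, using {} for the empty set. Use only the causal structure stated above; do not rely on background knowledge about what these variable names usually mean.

{CouponUse}

Variables eligible for adjustment (non-descendants of BrandLoyalty, excluding BrandLoyalty and PriceTier): {Conversion, CouponUse, PriorPurchase, Seasonality, WebVisits}.
Backdoor paths from BrandLoyalty to PriceTier:
  P1: BrandLoyalty <- CouponUse <- WebVisits -> PriceTier
  P2: BrandLoyalty <- CouponUse <- PriorPurchase <- WebVisits -> PriceTier
  P3: BrandLoyalty <- CouponUse <- PriorPurchase -> Seasonality <- WebVisits -> PriceTier
  P4: BrandLoyalty <- CouponUse -> PriceTier
The empty set is not sufficient: P1 (BrandLoyalty <- CouponUse <- WebVisits -> PriceTier) has no collider blocking it and no conditioned non-collider, so it is open.
Try {CouponUse}:
  P1: blocked at chain node CouponUse ∈ conditioning set.
  P2: blocked at chain node CouponUse ∈ conditioning set.
  P3: blocked at chain node CouponUse ∈ conditioning set.
  P4: blocked at fork node CouponUse ∈ conditioning set.
{CouponUse} contains no descendant of BrandLoyalty and blocks every backdoor path.
No other singleton works — e.g. {WebVisits} leaves P4 open — so {CouponUse} is the unique smallest valid adjustment set.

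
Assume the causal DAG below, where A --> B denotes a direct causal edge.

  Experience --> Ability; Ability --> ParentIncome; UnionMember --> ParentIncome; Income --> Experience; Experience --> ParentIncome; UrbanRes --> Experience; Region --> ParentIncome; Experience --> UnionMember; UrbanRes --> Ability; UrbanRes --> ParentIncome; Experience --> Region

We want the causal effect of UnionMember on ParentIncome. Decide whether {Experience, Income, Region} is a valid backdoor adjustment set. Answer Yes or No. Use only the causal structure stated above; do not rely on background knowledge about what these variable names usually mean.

Yes

Backdoor paths from UnionMember to ParentIncome (paths whose first edge points into UnionMember):
  P1: UnionMember <- Experience <- UrbanRes -> Ability -> ParentIncome
  P2: UnionMember <- Experience <- UrbanRes -> ParentIncome
  P3: UnionMember <- Experience -> Region -> ParentIncome
  P4: UnionMember <- Experience -> Ability <- UrbanRes -> ParentIncome
  P5: UnionMember <- Experience -> Ability -> ParentIncome
  P6: UnionMember <- Experience -> ParentIncome
Condition 1 (no descendant of UnionMember in the set): holds — descendants of UnionMember are {ParentIncome}; none are in {Experience, Income, Region}.
Condition 2 (every backdoor path blocked by {Experience, Income, Region}):
  P1: blocked at chain node Experience ∈ conditioning set.
  P2: blocked at chain node Experience ∈ conditioning set.
  P3: blocked at fork node Experience ∈ conditioning set.
  P4: blocked at fork node Experience ∈ conditioning set.
  P5: blocked at fork node Experience ∈ conditioning set.
  P6: blocked at fork node Experience ∈ conditioning set.
{Experience, Income, Region} satisfies the backdoor criterion.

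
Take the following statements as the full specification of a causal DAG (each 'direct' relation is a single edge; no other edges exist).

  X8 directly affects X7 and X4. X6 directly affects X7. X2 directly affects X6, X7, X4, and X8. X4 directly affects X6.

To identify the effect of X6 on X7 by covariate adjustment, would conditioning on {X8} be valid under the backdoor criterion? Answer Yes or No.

No

Backdoor paths from X6 to X7 (paths whose first edge points into X6):
  P1: X6 <- X2 -> X8 -> X7
  P2: X6 <- X2 -> X4 <- X8 -> X7
  P3: X6 <- X2 -> X7
  P4: X6 <- X4 <- X2 -> X8 -> X7
  P5: X6 <- X4 <- X2 -> X7
  P6: X6 <- X4 <- X8 <- X2 -> X7
  P7: X6 <- X4 <- X8 -> X7
Condition 1 (no descendant of X6 in the set): holds — descendants of X6 are {X7}; none are in {X8}.
Condition 2 (every backdoor path blocked by {X8}):
  P1: blocked at chain node X8 ∈ conditioning set.
  P2: blocked at collider X4 (neither it nor any descendant is in the conditioning set).
  P3: open — no interior node is in the conditioning set.
  P4: blocked at chain node X8 ∈ conditioning set.
  P5: open — no interior node is in the conditioning set.
  P6: blocked at chain node X8 ∈ conditioning set.
  P7: blocked at fork node X8 ∈ conditioning set.
{X8} does not satisfy the backdoor criterion.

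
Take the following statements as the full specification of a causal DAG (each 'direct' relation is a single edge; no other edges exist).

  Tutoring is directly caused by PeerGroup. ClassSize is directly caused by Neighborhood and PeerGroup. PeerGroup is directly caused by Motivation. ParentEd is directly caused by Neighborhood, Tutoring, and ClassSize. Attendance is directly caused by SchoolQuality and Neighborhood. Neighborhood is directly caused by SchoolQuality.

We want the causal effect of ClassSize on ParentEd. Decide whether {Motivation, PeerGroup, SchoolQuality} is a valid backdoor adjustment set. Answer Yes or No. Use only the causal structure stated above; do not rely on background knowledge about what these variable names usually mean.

Backdoor paths from ClassSize to ParentEd (paths whose first edge points into ClassSize):
  P1: ClassSize <- Neighborhood -> ParentEd
  P2: ClassSize <- PeerGroup -> Tutoring -> ParentEd
Condition 1 (no descendant of ClassSize in the set): holds — descendants of ClassSize are {ParentEd}; none are in {Motivation, PeerGroup, SchoolQuality}.
Condition 2 (every backdoor path blocked by {Motivation, PeerGroup, SchoolQuality}):
  P1: open — no interior node is in the conditioning set.
  P2: blocked at fork node PeerGroup ∈ conditioning set.
{Motivation, PeerGroup, SchoolQuality} does not satisfy the backdoor criterion.

No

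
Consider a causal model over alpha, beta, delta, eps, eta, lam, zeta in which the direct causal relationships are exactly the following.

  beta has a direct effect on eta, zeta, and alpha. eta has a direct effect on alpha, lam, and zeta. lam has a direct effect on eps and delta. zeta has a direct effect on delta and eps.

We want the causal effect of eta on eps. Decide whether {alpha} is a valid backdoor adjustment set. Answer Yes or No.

Backdoor paths from eta to eps (paths whose first edge points into eta):
  P1: eta <- beta -> zeta -> delta <- lam -> eps
  P2: eta <- beta -> zeta -> eps
Condition 1 (no descendant of eta in the set): FAILS — alpha is a descendant of eta.
Condition 2 (every backdoor path blocked by {alpha}):
  P1: blocked at collider delta (neither it nor any descendant is in the conditioning set).
  P2: open — no interior node is in the conditioning set.
{alpha} does not satisfy the backdoor criterion.

No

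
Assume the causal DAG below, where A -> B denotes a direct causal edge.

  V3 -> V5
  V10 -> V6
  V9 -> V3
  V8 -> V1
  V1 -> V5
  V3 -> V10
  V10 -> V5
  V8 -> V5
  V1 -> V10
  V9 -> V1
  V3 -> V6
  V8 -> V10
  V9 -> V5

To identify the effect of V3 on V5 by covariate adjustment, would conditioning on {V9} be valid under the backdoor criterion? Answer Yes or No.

Backdoor paths from V3 to V5 (paths whose first edge points into V3):
  P1: V3 <- V9 -> V1 <- V8 -> V10 -> V5
  P2: V3 <- V9 -> V1 <- V8 -> V5
  P3: V3 <- V9 -> V1 -> V10 <- V8 -> V5
  P4: V3 <- V9 -> V1 -> V10 -> V5
  P5: V3 <- V9 -> V1 -> V5
  P6: V3 <- V9 -> V5
Condition 1 (no descendant of V3 in the set): holds — descendants of V3 are {V10, V5, V6}; none are in {V9}.
Condition 2 (every backdoor path blocked by {V9}):
  P1: blocked at fork node V9 ∈ conditioning set.
  P2: blocked at fork node V9 ∈ conditioning set.
  P3: blocked at fork node V9 ∈ conditioning set.
  P4: blocked at fork node V9 ∈ conditioning set.
  P5: blocked at fork node V9 ∈ conditioning set.
  P6: blocked at fork node V9 ∈ conditioning set.
{V9} satisfies the backdoor criterion.

Yes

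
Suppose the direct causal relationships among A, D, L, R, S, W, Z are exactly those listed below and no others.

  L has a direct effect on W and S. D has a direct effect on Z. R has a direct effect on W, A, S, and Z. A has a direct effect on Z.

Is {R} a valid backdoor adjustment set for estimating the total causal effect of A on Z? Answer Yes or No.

Yes

Backdoor paths from A to Z (paths whose first edge points into A):
  P1: A <- R -> Z
Condition 1 (no descendant of A in the set): holds — descendants of A are {Z}; none are in {R}.
Condition 2 (every backdoor path blocked by {R}):
  P1: blocked at fork node R ∈ conditioning set.
{R} satisfies the backdoor criterion.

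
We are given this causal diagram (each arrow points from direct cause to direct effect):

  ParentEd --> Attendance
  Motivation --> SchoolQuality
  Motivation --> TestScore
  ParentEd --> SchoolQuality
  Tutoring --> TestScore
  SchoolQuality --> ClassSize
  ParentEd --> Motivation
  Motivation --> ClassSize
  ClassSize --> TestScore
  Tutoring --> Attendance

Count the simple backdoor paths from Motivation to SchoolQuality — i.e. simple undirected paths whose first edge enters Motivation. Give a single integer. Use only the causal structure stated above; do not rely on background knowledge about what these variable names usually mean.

2

A backdoor path from Motivation to SchoolQuality is any simple undirected path whose first edge points into Motivation (i.e. leaves Motivation via a parent).
Parents of Motivation: {ParentEd}.
Enumerating:
  P1: Motivation <- ParentEd -> SchoolQuality
  P2: Motivation <- ParentEd -> Attendance <- Tutoring -> TestScore <- ClassSize <- SchoolQuality
That exhausts the simple backdoor paths. Count: 2.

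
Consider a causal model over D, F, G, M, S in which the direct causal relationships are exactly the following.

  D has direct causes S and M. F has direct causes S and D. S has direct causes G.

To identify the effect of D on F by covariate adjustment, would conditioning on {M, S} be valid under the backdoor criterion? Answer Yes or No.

Backdoor paths from D to F (paths whose first edge points into D):
  P1: D <- S -> F
Condition 1 (no descendant of D in the set): holds — descendants of D are {F}; none are in {M, S}.
Condition 2 (every backdoor path blocked by {M, S}):
  P1: blocked at fork node S ∈ conditioning set.
{M, S} satisfies the backdoor criterion.

Yes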